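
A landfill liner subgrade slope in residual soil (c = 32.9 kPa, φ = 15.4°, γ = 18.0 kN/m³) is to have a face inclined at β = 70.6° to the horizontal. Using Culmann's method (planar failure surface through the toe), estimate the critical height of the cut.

Culmann's analysis gives the critical failure plane at α_cr = (β + φ)/2 = (70.6 + 15.4)/2 = 43.0°, and the critical height
H_c = (4c/γ) · sinβ cosφ / [1 − cos(β − φ)]
    = (4·32.9/18.0) · sin70.6°·cos15.4° / [1 − cos(55.2°)]
    = 7.311 · 0.9432·0.9641 / [1 − 0.5707]
    = 7.311 · 0.9094 / 0.4293
    = 15.49 m

H_c = 15.49 m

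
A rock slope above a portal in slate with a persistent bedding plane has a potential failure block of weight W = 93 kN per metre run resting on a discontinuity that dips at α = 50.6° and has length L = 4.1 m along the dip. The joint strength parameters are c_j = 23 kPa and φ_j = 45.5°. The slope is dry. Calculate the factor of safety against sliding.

Resolving the block weight along and normal to the plane and applying the Mohr–Coulomb strength on the joint:
N' = W cosα = 93·cos50.6° = 59.0 kN/m
Driving force T = W sinα = 93·sin50.6° = 71.9 kN/m
Resisting force R = c_j·L + N'·tanφ_j = 23·4.1 + 59.0·tan45.5° = 94.3 + 60.1 = 154.4 kN/m
FS = R / T = 154.4 / 71.9 = 2.148

FS = 2.15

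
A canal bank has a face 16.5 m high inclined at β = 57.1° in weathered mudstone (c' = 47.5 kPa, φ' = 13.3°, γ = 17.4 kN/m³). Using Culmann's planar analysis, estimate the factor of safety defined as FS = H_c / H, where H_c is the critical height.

FS = 1.94

H_c = (4c'/γ) · sinβ cosφ' / [1 − cos(β − φ')]
    = (4·47.5/17.4) · sin57.1°·cos13.3° / [1 − cos43.8°]
    = 10.920 · 0.8171 / 0.2782 = 32.07 m
FS = H_c / H = 32.07 / 16.5 = 1.943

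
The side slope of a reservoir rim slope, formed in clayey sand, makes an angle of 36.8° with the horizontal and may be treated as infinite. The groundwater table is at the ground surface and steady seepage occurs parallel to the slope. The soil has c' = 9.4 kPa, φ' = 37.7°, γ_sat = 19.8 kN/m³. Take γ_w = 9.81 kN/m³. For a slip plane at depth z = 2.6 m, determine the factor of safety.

With seepage parallel to the slope and the water table at the surface, the effective normal stress on the slip plane uses the buoyant unit weight γ' = γ_sat − γ_w while the driving shear stress uses γ_sat:
FS = [c' + γ' z cos²β tanφ'] / [γ_sat z sinβ cosβ]
γ' = 19.8 − 9.81 = 9.99 kN/m³
Numerator = 9.4 + 9.99·2.6·cos²36.8°·tan37.7° = 9.4 + 9.99·2.6·0.6412·0.7729 = 22.271 kPa
Denominator = 19.8·2.6·sin36.8°·cos36.8° = 19.8·2.6·0.5990·0.8007 = 24.693 kPa
FS = 22.271 / 24.693 = 0.902

FS = 0.90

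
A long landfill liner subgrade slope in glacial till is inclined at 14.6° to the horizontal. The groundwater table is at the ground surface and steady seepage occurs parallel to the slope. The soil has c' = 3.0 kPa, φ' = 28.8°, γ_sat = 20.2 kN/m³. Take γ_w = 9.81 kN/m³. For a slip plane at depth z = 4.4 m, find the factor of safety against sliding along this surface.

With seepage parallel to the slope and the water table at the surface, the effective normal stress on the slip plane uses the buoyant unit weight γ' = γ_sat − γ_w while the driving shear stress uses γ_sat:
FS = [c' + γ' z cos²β tanφ'] / [γ_sat z sinβ cosβ]
γ' = 20.2 − 9.81 = 10.39 kN/m³
Numerator = 3.0 + 10.39·4.4·cos²14.6°·tan28.8° = 3.0 + 10.39·4.4·0.9365·0.5498 = 26.536 kPa
Denominator = 20.2·4.4·sin14.6°·cos14.6° = 20.2·4.4·0.2521·0.9677 = 21.680 kPa
FS = 26.536 / 21.680 = 1.224

FS = 1.22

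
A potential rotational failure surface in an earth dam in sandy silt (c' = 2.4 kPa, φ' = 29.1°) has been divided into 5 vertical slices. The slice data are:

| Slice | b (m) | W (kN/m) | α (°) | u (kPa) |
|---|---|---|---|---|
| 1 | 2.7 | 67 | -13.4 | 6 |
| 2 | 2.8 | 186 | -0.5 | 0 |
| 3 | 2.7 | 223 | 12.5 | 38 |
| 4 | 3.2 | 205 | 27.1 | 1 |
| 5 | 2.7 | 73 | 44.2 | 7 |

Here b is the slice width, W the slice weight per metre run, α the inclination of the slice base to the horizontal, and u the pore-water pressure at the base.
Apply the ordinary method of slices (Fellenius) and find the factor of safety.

FS = 1.97

Ordinary method of slices: FS = Σ[c'·Δl_i + (W_i cosα_i − u_i·Δl_i)·tanφ'] / Σ W_i sinα_i, with Δl_i = b_i / cosα_i.
Slice 1: Δl = 2.7/cos(-13.4°) = 2.776 m; N'_1 = 67·cos(-13.4°) − 6·2.776 = 48.5; c'Δl = 6.66; W sinα = -15.5
Slice 2: Δl = 2.8/cos(-0.5°) = 2.800 m; N'_2 = 186·cos(-0.5°) − 0·2.800 = 186.0; c'Δl = 6.72; W sinα = -1.6
Slice 3: Δl = 2.7/cos12.5° = 2.766 m; N'_3 = 223·cos12.5° − 38·2.766 = 112.6; c'Δl = 6.64; W sinα = 48.3
Slice 4: Δl = 3.2/cos27.1° = 3.595 m; N'_4 = 205·cos27.1° − 1·3.595 = 178.9; c'Δl = 8.63; W sinα = 93.4
Slice 5: Δl = 2.7/cos44.2° = 3.766 m; N'_5 = 73·cos44.2° − 7·3.766 = 26.0; c'Δl = 9.04; W sinα = 50.9
Σc'Δl = 37.7 kN/m; ΣN' = 552.0 kN/m; ΣW sinα = 175.4 kN/m
Resisting = 37.7 + 552.0·tan29.1° = 37.7 + 307.2 = 344.9 kN/m
FS = 344.9 / 175.4 = 1.967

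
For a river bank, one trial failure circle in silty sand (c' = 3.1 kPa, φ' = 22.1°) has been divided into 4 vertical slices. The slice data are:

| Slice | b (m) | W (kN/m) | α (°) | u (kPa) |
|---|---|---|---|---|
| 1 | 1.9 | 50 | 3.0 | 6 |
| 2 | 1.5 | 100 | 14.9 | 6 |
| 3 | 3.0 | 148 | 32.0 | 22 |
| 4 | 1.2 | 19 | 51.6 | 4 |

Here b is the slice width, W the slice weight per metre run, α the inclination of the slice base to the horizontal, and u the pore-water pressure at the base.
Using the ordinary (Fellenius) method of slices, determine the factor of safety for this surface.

FS = 0.82

Ordinary method of slices: FS = Σ[c'·Δl_i + (W_i cosα_i − u_i·Δl_i)·tanφ'] / Σ W_i sinα_i, with Δl_i = b_i / cosα_i.
Slice 1: Δl = 1.9/cos3.0° = 1.903 m; N'_1 = 50·cos3.0° − 6·1.903 = 38.5; c'Δl = 5.90; W sinα = 2.6
Slice 2: Δl = 1.5/cos14.9° = 1.552 m; N'_2 = 100·cos14.9° − 6·1.552 = 87.3; c'Δl = 4.81; W sinα = 25.7
Slice 3: Δl = 3.0/cos32.0° = 3.538 m; N'_3 = 148·cos32.0° − 22·3.538 = 47.7; c'Δl = 10.97; W sinα = 78.4
Slice 4: Δl = 1.2/cos51.6° = 1.932 m; N'_4 = 19·cos51.6° − 4·1.932 = 4.1; c'Δl = 5.99; W sinα = 14.9
Σc'Δl = 27.7 kN/m; ΣN' = 177.6 kN/m; ΣW sinα = 121.6 kN/m
Resisting = 27.7 + 177.6·tan22.1° = 27.7 + 72.1 = 99.8 kN/m
FS = 99.8 / 121.6 = 0.820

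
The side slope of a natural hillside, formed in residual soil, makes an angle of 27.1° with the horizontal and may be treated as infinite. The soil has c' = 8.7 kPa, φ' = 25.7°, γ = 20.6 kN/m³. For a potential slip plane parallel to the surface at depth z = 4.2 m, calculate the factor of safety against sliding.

FS = 1.19

For an infinite slope with a slip plane parallel to the surface (no pore pressure): FS = [c' + γz cos²β tanφ'] / [γz sinβ cosβ].
γz = 20.6·4.2 = 86.52 kN/m²
Numerator = 8.7 + 86.52·cos²27.1°·tan25.7° = 8.7 + 86.52·0.7925·0.4813 = 41.698 kPa
Denominator = 86.52·sin27.1°·cos27.1° = 86.52·0.4555·0.8902 = 35.087 kPa
FS = 41.698 / 35.087 = 1.188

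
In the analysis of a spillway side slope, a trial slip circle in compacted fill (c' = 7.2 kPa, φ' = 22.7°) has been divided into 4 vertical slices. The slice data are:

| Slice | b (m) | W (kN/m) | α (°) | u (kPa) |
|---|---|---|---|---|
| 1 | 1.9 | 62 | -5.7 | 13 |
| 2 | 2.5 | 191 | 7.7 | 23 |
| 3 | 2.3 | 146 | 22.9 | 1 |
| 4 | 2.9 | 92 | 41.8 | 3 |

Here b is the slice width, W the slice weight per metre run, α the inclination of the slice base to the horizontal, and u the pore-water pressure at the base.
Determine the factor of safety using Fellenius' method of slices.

FS = 1.65

Ordinary method of slices: FS = Σ[c'·Δl_i + (W_i cosα_i − u_i·Δl_i)·tanφ'] / Σ W_i sinα_i, with Δl_i = b_i / cosα_i.
Slice 1: Δl = 1.9/cos(-5.7°) = 1.909 m; N'_1 = 62·cos(-5.7°) − 13·1.909 = 36.9; c'Δl = 13.75; W sinα = -6.2
Slice 2: Δl = 2.5/cos7.7° = 2.523 m; N'_2 = 191·cos7.7° − 23·2.523 = 131.3; c'Δl = 18.16; W sinα = 25.6
Slice 3: Δl = 2.3/cos22.9° = 2.497 m; N'_3 = 146·cos22.9° − 1·2.497 = 132.0; c'Δl = 17.98; W sinα = 56.8
Slice 4: Δl = 2.9/cos41.8° = 3.890 m; N'_4 = 92·cos41.8° − 3·3.890 = 56.9; c'Δl = 28.01; W sinα = 61.3
Σc'Δl = 77.9 kN/m; ΣN' = 357.0 kN/m; ΣW sinα = 137.6 kN/m
Resisting = 77.9 + 357.0·tan22.7° = 77.9 + 149.4 = 227.2 kN/m
FS = 227.2 / 137.6 = 1.652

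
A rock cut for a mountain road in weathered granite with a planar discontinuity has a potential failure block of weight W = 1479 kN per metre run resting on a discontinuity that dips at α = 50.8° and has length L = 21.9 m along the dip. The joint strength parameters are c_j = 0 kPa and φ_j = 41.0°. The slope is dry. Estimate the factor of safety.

FS = 0.71

Resolving the block weight along and normal to the plane and applying the Mohr–Coulomb strength on the joint:
N' = W cosα = 1479·cos50.8° = 934.8 kN/m
Driving force T = W sinα = 1479·sin50.8° = 1146.1 kN/m
Resisting force R = c_j·L + N'·tanφ_j = 0·21.9 + 934.8·tan41.0° = 0.0 + 812.6 = 812.6 kN/m
FS = R / T = 812.6 / 1146.1 = 0.709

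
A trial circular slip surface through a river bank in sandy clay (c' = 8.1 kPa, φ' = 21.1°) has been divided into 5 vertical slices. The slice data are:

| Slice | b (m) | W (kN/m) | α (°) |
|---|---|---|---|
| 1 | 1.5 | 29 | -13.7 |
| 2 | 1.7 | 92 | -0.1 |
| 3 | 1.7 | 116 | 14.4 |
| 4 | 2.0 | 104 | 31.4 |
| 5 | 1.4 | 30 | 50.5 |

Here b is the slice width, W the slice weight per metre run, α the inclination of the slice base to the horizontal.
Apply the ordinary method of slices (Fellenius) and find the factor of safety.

FS = 2.10

Ordinary method of slices: FS = Σ[c'·Δl_i + (W_i cosα_i)·tanφ'] / Σ W_i sinα_i, with Δl_i = b_i / cosα_i.
Slice 1: Δl = 1.5/cos(-13.7°) = 1.544 m; N'_1 = 29·cos(-13.7°) = 28.2; c'Δl = 12.51; W sinα = -6.9
Slice 2: Δl = 1.7/cos(-0.1°) = 1.700 m; N'_2 = 92·cos(-0.1°) = 92.0; c'Δl = 13.77; W sinα = -0.2
Slice 3: Δl = 1.7/cos14.4° = 1.755 m; N'_3 = 116·cos14.4° = 112.4; c'Δl = 14.22; W sinα = 28.8
Slice 4: Δl = 2.0/cos31.4° = 2.343 m; N'_4 = 104·cos31.4° = 88.8; c'Δl = 18.98; W sinα = 54.2
Slice 5: Δl = 1.4/cos50.5° = 2.201 m; N'_5 = 30·cos50.5° = 19.1; c'Δl = 17.83; W sinα = 23.1
Σc'Δl = 77.3 kN/m; ΣN' = 340.4 kN/m; ΣW sinα = 99.2 kN/m
Resisting = 77.3 + 340.4·tan21.1° = 77.3 + 131.3 = 208.6 kN/m
FS = 208.6 / 99.2 = 2.104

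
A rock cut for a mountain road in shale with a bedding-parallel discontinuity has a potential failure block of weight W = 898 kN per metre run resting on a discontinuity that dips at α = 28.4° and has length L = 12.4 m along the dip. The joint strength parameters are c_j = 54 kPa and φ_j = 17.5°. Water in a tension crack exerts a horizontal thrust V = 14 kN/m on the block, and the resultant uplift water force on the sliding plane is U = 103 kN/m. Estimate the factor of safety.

Resolving the block weight along and normal to the plane and applying the Mohr–Coulomb strength on the joint:
N' = W cosα − U − V sinα = 898·cos28.4° − 103 − 14·sin28.4° = 680.3 kN/m
Driving force T = W sinα + V cosα = 898·sin28.4° + 14·cos28.4° = 439.4 kN/m
Resisting force R = c_j·L + N'·tanφ_j = 54·12.4 + 680.3·tan17.5° = 669.6 + 214.5 = 884.1 kN/m
FS = R / T = 884.1 / 439.4 = 2.012

FS = 2.01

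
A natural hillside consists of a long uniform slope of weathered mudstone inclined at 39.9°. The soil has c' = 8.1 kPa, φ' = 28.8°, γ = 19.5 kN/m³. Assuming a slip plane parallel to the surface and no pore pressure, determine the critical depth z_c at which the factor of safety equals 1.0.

Setting FS = 1.00 in FS = [c' + γz cos²β tanφ'] / [γz sinβ cosβ] and solving for z:
z = c' / [γ cosβ (FS·sinβ − cosβ·tanφ')]
  = 8.1 / [19.5·cos39.9°·(1.00·sin39.9° − cos39.9°·tan28.8°)]
  = 8.1 / [19.5·0.7672·(1.00·0.6414 − 0.7672·0.5498)]
  = 8.1 / 3.2866 = 2.465 m

z_c = 2.46 m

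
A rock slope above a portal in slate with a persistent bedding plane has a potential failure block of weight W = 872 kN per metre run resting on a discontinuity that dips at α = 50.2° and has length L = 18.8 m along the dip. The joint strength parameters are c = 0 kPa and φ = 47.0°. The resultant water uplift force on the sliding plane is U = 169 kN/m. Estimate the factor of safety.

FS = 0.62

Resolving the block weight along and normal to the plane and applying the Mohr–Coulomb strength on the joint:
N' = W cosα − U = 872·cos50.2° − 169 = 389.2 kN/m
Driving force T = W sinα = 872·sin50.2° = 669.9 kN/m
Resisting force R = c·L + N'·tanφ = 0·18.8 + 389.2·tan47.0° = 0.0 + 417.3 = 417.3 kN/m
FS = R / T = 417.3 / 669.9 = 0.623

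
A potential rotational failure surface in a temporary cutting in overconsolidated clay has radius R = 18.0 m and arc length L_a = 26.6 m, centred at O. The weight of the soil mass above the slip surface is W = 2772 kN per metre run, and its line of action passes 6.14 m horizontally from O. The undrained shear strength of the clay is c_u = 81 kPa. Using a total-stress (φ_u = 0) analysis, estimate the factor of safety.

FS = 2.28

Taking moments about the centre O, the resisting moment is provided by the undrained shear strength acting along the arc:
M_R = c_u·L_a·R = 81·26.60·18.0 = 38782.8 kN·m/m
M_D = W·d = 2772·6.14 = 17020.1 kN·m/m
FS = M_R / M_D = 38782.8 / 17020.1 = 2.279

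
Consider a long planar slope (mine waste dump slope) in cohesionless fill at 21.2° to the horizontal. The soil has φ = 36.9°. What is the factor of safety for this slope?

FS = 1.94

For a dry cohesionless infinite slope the factor of safety is FS = tanφ / tanβ.
FS = tan36.9° / tan21.2° = 0.7508 / 0.3879 = 1.936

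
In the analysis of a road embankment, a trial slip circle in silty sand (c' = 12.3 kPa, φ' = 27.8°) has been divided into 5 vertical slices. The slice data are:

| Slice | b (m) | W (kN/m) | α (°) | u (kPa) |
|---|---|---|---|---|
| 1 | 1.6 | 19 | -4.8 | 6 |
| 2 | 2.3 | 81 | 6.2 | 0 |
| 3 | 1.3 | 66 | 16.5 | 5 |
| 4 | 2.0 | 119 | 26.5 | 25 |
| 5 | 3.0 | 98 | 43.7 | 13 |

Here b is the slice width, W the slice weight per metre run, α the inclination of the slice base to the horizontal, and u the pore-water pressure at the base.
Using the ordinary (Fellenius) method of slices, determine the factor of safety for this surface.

FS = 1.75

Ordinary method of slices: FS = Σ[c'·Δl_i + (W_i cosα_i − u_i·Δl_i)·tanφ'] / Σ W_i sinα_i, with Δl_i = b_i / cosα_i.
Slice 1: Δl = 1.6/cos(-4.8°) = 1.606 m; N'_1 = 19·cos(-4.8°) − 6·1.606 = 9.3; c'Δl = 19.75; W sinα = -1.6
Slice 2: Δl = 2.3/cos6.2° = 2.314 m; N'_2 = 81·cos6.2° − 0·2.314 = 80.5; c'Δl = 28.46; W sinα = 8.7
Slice 3: Δl = 1.3/cos16.5° = 1.356 m; N'_3 = 66·cos16.5° − 5·1.356 = 56.5; c'Δl = 16.68; W sinα = 18.7
Slice 4: Δl = 2.0/cos26.5° = 2.235 m; N'_4 = 119·cos26.5° − 25·2.235 = 50.6; c'Δl = 27.49; W sinα = 53.1
Slice 5: Δl = 3.0/cos43.7° = 4.150 m; N'_5 = 98·cos43.7° − 13·4.150 = 16.9; c'Δl = 51.04; W sinα = 67.7
Σc'Δl = 143.4 kN/m; ΣN' = 213.9 kN/m; ΣW sinα = 146.7 kN/m
Resisting = 143.4 + 213.9·tan27.8° = 143.4 + 112.8 = 256.2 kN/m
FS = 256.2 / 146.7 = 1.746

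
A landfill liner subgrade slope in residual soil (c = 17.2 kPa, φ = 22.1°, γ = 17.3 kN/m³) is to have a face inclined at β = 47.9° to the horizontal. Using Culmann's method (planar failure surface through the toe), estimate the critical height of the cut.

H_c = 27.43 m

Culmann's analysis gives the critical failure plane at α_cr = (β + φ)/2 = (47.9 + 22.1)/2 = 35.0°, and the critical height
H_c = (4c/γ) · sinβ cosφ / [1 − cos(β − φ)]
    = (4·17.2/17.3) · sin47.9°·cos22.1° / [1 − cos(25.8°)]
    = 3.977 · 0.7420·0.9265 / [1 − 0.9003]
    = 3.977 · 0.6875 / 0.0997
    = 27.43 m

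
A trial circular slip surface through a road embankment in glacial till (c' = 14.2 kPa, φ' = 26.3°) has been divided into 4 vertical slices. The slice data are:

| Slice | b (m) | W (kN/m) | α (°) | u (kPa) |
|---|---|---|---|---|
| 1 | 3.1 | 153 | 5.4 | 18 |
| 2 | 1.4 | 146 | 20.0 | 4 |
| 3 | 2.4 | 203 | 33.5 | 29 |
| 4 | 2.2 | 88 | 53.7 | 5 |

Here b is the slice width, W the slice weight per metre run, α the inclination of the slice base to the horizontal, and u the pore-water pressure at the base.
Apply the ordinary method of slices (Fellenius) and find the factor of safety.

FS = 1.34

Ordinary method of slices: FS = Σ[c'·Δl_i + (W_i cosα_i − u_i·Δl_i)·tanφ'] / Σ W_i sinα_i, with Δl_i = b_i / cosα_i.
Slice 1: Δl = 3.1/cos5.4° = 3.114 m; N'_1 = 153·cos5.4° − 18·3.114 = 96.3; c'Δl = 44.22; W sinα = 14.4
Slice 2: Δl = 1.4/cos20.0° = 1.490 m; N'_2 = 146·cos20.0° − 4·1.490 = 131.2; c'Δl = 21.16; W sinα = 49.9
Slice 3: Δl = 2.4/cos33.5° = 2.878 m; N'_3 = 203·cos33.5° − 29·2.878 = 85.8; c'Δl = 40.87; W sinα = 112.0
Slice 4: Δl = 2.2/cos53.7° = 3.716 m; N'_4 = 88·cos53.7° − 5·3.716 = 33.5; c'Δl = 52.77; W sinα = 70.9
Σc'Δl = 159.0 kN/m; ΣN' = 346.8 kN/m; ΣW sinα = 247.3 kN/m
Resisting = 159.0 + 346.8·tan26.3° = 159.0 + 171.4 = 330.4 kN/m
FS = 330.4 / 247.3 = 1.336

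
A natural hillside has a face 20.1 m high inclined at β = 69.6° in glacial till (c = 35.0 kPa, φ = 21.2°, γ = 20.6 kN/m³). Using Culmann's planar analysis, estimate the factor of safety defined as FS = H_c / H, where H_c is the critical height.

FS = 0.88

H_c = (4c/γ) · sinβ cosφ / [1 − cos(β − φ)]
    = (4·35.0/20.6) · sin69.6°·cos21.2° / [1 − cos48.4°]
    = 6.796 · 0.8739 / 0.3361 = 17.67 m
FS = H_c / H = 17.67 / 20.1 = 0.879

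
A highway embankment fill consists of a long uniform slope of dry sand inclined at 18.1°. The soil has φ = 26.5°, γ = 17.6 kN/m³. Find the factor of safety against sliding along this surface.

FS = 1.53

For a dry cohesionless infinite slope the factor of safety is FS = tanφ / tanβ.
FS = tan26.5° / tan18.1° = 0.4986 / 0.3269 = 1.525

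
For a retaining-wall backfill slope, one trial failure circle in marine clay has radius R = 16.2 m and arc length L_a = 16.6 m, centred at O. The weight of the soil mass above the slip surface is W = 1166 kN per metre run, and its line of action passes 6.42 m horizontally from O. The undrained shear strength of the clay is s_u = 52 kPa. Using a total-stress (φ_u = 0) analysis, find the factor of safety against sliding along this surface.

Taking moments about the centre O, the resisting moment is provided by the undrained shear strength acting along the arc:
M_R = s_u·L_a·R = 52·16.60·16.2 = 13983.8 kN·m/m
M_D = W·d = 1166·6.42 = 7485.7 kN·m/m
FS = M_R / M_D = 13983.8 / 7485.7 = 1.868

FS = 1.87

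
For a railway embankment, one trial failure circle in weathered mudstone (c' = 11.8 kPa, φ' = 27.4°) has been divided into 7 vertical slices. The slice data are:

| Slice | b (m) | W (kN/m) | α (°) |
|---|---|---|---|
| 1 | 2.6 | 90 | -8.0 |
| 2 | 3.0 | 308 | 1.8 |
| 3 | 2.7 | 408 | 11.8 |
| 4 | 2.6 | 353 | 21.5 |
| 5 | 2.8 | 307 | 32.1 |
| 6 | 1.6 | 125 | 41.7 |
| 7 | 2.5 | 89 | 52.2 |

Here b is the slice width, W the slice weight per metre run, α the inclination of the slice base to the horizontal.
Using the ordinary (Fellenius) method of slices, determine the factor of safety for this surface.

FS = 1.97

Ordinary method of slices: FS = Σ[c'·Δl_i + (W_i cosα_i)·tanφ'] / Σ W_i sinα_i, with Δl_i = b_i / cosα_i.
Slice 1: Δl = 2.6/cos(-8.0°) = 2.626 m; N'_1 = 90·cos(-8.0°) = 89.1; c'Δl = 30.98; W sinα = -12.5
Slice 2: Δl = 3.0/cos1.8° = 3.001 m; N'_2 = 308·cos1.8° = 307.8; c'Δl = 35.42; W sinα = 9.7
Slice 3: Δl = 2.7/cos11.8° = 2.758 m; N'_3 = 408·cos11.8° = 399.4; c'Δl = 32.55; W sinα = 83.4
Slice 4: Δl = 2.6/cos21.5° = 2.794 m; N'_4 = 353·cos21.5° = 328.4; c'Δl = 32.97; W sinα = 129.4
Slice 5: Δl = 2.8/cos32.1° = 3.305 m; N'_5 = 307·cos32.1° = 260.1; c'Δl = 39.00; W sinα = 163.1
Slice 6: Δl = 1.6/cos41.7° = 2.143 m; N'_6 = 125·cos41.7° = 93.3; c'Δl = 25.29; W sinα = 83.2
Slice 7: Δl = 2.5/cos52.2° = 4.079 m; N'_7 = 89·cos52.2° = 54.5; c'Δl = 48.13; W sinα = 70.3
Σc'Δl = 244.3 kN/m; ΣN' = 1532.7 kN/m; ΣW sinα = 526.6 kN/m
Resisting = 244.3 + 1532.7·tan27.4° = 244.3 + 794.5 = 1038.8 kN/m
FS = 1038.8 / 526.6 = 1.973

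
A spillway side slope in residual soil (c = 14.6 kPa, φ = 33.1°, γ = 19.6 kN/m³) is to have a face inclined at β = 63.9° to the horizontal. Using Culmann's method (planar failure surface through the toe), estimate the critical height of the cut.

Culmann's analysis gives the critical failure plane at α_cr = (β + φ)/2 = (63.9 + 33.1)/2 = 48.5°, and the critical height
H_c = (4c/γ) · sinβ cosφ / [1 − cos(β − φ)]
    = (4·14.6/19.6) · sin63.9°·cos33.1° / [1 − cos(30.8°)]
    = 2.980 · 0.8980·0.8377 / [1 − 0.8590]
    = 2.980 · 0.7523 / 0.1410
    = 15.89 m

H_c = 15.89 m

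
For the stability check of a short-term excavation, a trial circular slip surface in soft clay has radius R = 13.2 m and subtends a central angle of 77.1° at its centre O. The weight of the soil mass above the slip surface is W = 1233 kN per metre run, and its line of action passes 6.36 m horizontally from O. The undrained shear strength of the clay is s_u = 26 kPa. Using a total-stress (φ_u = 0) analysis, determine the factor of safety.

FS = 0.78

Taking moments about the centre O, the resisting moment is provided by the undrained shear strength acting along the arc:
Arc length L_a = R·θ = 13.2·(77.1°·π/180) = 13.2·1.3456 = 17.76 m
M_R = s_u·L_a·R = 26·17.76·13.2 = 6096.1 kN·m/m
M_D = W·d = 1233·6.36 = 7841.9 kN·m/m
FS = M_R / M_D = 6096.1 / 7841.9 = 0.777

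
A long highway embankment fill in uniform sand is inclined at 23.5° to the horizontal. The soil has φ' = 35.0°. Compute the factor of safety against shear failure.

For a dry cohesionless infinite slope the factor of safety is FS = tanφ' / tanβ.
FS = tan35.0° / tan23.5° = 0.7002 / 0.4348 = 1.610

FS = 1.61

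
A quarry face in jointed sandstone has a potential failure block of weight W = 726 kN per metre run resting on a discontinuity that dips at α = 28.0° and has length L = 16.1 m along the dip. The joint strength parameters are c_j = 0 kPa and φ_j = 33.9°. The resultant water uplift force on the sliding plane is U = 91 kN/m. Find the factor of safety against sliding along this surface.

Resolving the block weight along and normal to the plane and applying the Mohr–Coulomb strength on the joint:
N' = W cosα − U = 726·cos28.0° − 91 = 550.0 kN/m
Driving force T = W sinα = 726·sin28.0° = 340.8 kN/m
Resisting force R = c_j·L + N'·tanφ_j = 0·16.1 + 550.0·tan33.9° = 0.0 + 369.6 = 369.6 kN/m
FS = R / T = 369.6 / 340.8 = 1.084

FS = 1.08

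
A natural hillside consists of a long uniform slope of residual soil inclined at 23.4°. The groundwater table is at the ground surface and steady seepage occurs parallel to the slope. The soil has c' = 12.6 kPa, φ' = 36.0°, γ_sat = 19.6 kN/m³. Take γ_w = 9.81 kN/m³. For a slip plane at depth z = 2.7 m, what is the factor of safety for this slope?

With seepage parallel to the slope and the water table at the surface, the effective normal stress on the slip plane uses the buoyant unit weight γ' = γ_sat − γ_w while the driving shear stress uses γ_sat:
FS = [c' + γ' z cos²β tanφ'] / [γ_sat z sinβ cosβ]
γ' = 19.6 − 9.81 = 9.79 kN/m³
Numerator = 12.6 + 9.79·2.7·cos²23.4°·tan36.0° = 12.6 + 9.79·2.7·0.8423·0.7265 = 28.776 kPa
Denominator = 19.6·2.7·sin23.4°·cos23.4° = 19.6·2.7·0.3971·0.9178 = 19.289 kPa
FS = 28.776 / 19.289 = 1.492

FS = 1.49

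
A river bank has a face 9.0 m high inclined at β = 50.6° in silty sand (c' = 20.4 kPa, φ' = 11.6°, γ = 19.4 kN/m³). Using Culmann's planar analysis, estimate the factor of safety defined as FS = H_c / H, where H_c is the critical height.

FS = 1.59

H_c = (4c'/γ) · sinβ cosφ' / [1 − cos(β − φ')]
    = (4·20.4/19.4) · sin50.6°·cos11.6° / [1 − cos39.0°]
    = 4.206 · 0.7570 / 0.2229 = 14.29 m
FS = H_c / H = 14.29 / 9.0 = 1.587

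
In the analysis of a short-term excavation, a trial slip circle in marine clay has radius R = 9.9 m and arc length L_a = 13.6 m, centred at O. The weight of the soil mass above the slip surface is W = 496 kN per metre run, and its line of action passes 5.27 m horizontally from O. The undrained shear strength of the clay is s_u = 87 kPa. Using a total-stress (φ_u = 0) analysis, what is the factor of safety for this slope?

FS = 4.48

Taking moments about the centre O, the resisting moment is provided by the undrained shear strength acting along the arc:
M_R = s_u·L_a·R = 87·13.60·9.9 = 11713.7 kN·m/m
M_D = W·d = 496·5.27 = 2613.9 kN·m/m
FS = M_R / M_D = 11713.7 / 2613.9 = 4.481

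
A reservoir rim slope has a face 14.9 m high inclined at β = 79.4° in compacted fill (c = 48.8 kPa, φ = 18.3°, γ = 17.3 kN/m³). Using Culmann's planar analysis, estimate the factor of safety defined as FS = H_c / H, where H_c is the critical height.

FS = 1.37

H_c = (4c/γ) · sinβ cosφ / [1 − cos(β − φ)]
    = (4·48.8/17.3) · sin79.4°·cos18.3° / [1 − cos61.1°]
    = 11.283 · 0.9332 / 0.5167 = 20.38 m
FS = H_c / H = 20.38 / 14.9 = 1.368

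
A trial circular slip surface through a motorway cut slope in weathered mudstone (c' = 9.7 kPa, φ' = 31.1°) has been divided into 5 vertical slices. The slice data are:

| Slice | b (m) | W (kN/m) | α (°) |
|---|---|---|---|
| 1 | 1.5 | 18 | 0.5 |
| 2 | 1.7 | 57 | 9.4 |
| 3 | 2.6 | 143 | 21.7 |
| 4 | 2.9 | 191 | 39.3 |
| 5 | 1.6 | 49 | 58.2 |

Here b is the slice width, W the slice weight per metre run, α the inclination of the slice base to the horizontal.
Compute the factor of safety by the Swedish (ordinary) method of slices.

FS = 1.57

Ordinary method of slices: FS = Σ[c'·Δl_i + (W_i cosα_i)·tanφ'] / Σ W_i sinα_i, with Δl_i = b_i / cosα_i.
Slice 1: Δl = 1.5/cos0.5° = 1.500 m; N'_1 = 18·cos0.5° = 18.0; c'Δl = 14.55; W sinα = 0.2
Slice 2: Δl = 1.7/cos9.4° = 1.723 m; N'_2 = 57·cos9.4° = 56.2; c'Δl = 16.71; W sinα = 9.3
Slice 3: Δl = 2.6/cos21.7° = 2.798 m; N'_3 = 143·cos21.7° = 132.9; c'Δl = 27.14; W sinα = 52.9
Slice 4: Δl = 2.9/cos39.3° = 3.748 m; N'_4 = 191·cos39.3° = 147.8; c'Δl = 36.35; W sinα = 121.0
Slice 5: Δl = 1.6/cos58.2° = 3.036 m; N'_5 = 49·cos58.2° = 25.8; c'Δl = 29.45; W sinα = 41.6
Σc'Δl = 124.2 kN/m; ΣN' = 380.7 kN/m; ΣW sinα = 225.0 kN/m
Resisting = 124.2 + 380.7·tan31.1° = 124.2 + 229.7 = 353.9 kN/m
FS = 353.9 / 225.0 = 1.573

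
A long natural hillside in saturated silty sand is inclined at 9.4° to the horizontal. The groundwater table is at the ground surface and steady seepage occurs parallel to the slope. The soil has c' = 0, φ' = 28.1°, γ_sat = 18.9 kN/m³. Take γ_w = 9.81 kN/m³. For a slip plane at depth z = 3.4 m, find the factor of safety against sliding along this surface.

With seepage parallel to the slope and the water table at the surface, the effective normal stress on the slip plane uses the buoyant unit weight γ' = γ_sat − γ_w while the driving shear stress uses γ_sat:
FS = [c' + γ' z cos²β tanφ'] / [γ_sat z sinβ cosβ]
(For c' = 0 this reduces to FS = (γ'/γ_sat)·tanφ'/tanβ.)
γ' = 18.9 − 9.81 = 9.09 kN/m³
Numerator = 0.0 + 9.09·3.4·cos²9.4°·tan28.1° = 0.0 + 9.09·3.4·0.9733·0.5340 = 16.062 kPa
Denominator = 18.9·3.4·sin9.4°·cos9.4° = 18.9·3.4·0.1633·0.9866 = 10.354 kPa
FS = 16.062 / 10.354 = 1.551

FS = 1.55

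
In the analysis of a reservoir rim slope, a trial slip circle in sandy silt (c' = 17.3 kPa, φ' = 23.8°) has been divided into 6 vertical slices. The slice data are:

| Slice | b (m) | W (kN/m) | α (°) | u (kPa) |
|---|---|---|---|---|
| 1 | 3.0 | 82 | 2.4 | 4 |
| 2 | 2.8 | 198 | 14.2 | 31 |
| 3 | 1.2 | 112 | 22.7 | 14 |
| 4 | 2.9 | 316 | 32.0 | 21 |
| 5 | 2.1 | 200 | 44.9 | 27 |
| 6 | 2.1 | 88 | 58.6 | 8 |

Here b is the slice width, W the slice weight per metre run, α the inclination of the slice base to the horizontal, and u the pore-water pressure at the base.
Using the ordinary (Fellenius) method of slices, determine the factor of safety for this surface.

Ordinary method of slices: FS = Σ[c'·Δl_i + (W_i cosα_i − u_i·Δl_i)·tanφ'] / Σ W_i sinα_i, with Δl_i = b_i / cosα_i.
Slice 1: Δl = 3.0/cos2.4° = 3.003 m; N'_1 = 82·cos2.4° − 4·3.003 = 69.9; c'Δl = 51.95; W sinα = 3.4
Slice 2: Δl = 2.8/cos14.2° = 2.888 m; N'_2 = 198·cos14.2° − 31·2.888 = 102.4; c'Δl = 49.97; W sinα = 48.6
Slice 3: Δl = 1.2/cos22.7° = 1.301 m; N'_3 = 112·cos22.7° − 14·1.301 = 85.1; c'Δl = 22.50; W sinα = 43.2
Slice 4: Δl = 2.9/cos32.0° = 3.420 m; N'_4 = 316·cos32.0° − 21·3.420 = 196.2; c'Δl = 59.16; W sinα = 167.5
Slice 5: Δl = 2.1/cos44.9° = 2.965 m; N'_5 = 200·cos44.9° − 27·2.965 = 61.6; c'Δl = 51.29; W sinα = 141.2
Slice 6: Δl = 2.1/cos58.6° = 4.031 m; N'_6 = 88·cos58.6° − 8·4.031 = 13.6; c'Δl = 69.73; W sinα = 75.1
Σc'Δl = 304.6 kN/m; ΣN' = 528.8 kN/m; ΣW sinα = 479.0 kN/m
Resisting = 304.6 + 528.8·tan23.8° = 304.6 + 233.2 = 537.8 kN/m
FS = 537.8 / 479.0 = 1.123

FS = 1.12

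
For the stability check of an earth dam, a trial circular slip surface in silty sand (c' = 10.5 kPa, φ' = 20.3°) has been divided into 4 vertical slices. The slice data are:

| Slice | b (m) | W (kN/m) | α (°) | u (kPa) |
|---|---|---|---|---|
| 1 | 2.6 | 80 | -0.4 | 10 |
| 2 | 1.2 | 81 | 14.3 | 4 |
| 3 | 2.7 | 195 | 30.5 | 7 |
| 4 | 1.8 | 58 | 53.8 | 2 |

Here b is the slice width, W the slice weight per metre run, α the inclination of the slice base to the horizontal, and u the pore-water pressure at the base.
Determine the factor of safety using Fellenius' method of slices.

FS = 1.31

Ordinary method of slices: FS = Σ[c'·Δl_i + (W_i cosα_i − u_i·Δl_i)·tanφ'] / Σ W_i sinα_i, with Δl_i = b_i / cosα_i.
Slice 1: Δl = 2.6/cos(-0.4°) = 2.600 m; N'_1 = 80·cos(-0.4°) − 10·2.600 = 54.0; c'Δl = 27.30; W sinα = -0.6
Slice 2: Δl = 1.2/cos14.3° = 1.238 m; N'_2 = 81·cos14.3° − 4·1.238 = 73.5; c'Δl = 13.00; W sinα = 20.0
Slice 3: Δl = 2.7/cos30.5° = 3.134 m; N'_3 = 195·cos30.5° − 7·3.134 = 146.1; c'Δl = 32.90; W sinα = 99.0
Slice 4: Δl = 1.8/cos53.8° = 3.048 m; N'_4 = 58·cos53.8° − 2·3.048 = 28.2; c'Δl = 32.00; W sinα = 46.8
Σc'Δl = 105.2 kN/m; ΣN' = 301.8 kN/m; ΣW sinα = 165.2 kN/m
Resisting = 105.2 + 301.8·tan20.3° = 105.2 + 111.6 = 216.8 kN/m
FS = 216.8 / 165.2 = 1.312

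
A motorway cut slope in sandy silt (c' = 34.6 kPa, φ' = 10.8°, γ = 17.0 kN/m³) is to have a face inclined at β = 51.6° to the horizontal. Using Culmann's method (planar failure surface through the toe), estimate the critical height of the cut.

Culmann's analysis gives the critical failure plane at α_cr = (β + φ')/2 = (51.6 + 10.8)/2 = 31.2°, and the critical height
H_c = (4c'/γ) · sinβ cosφ' / [1 − cos(β − φ')]
    = (4·34.6/17.0) · sin51.6°·cos10.8° / [1 − cos(40.8°)]
    = 8.141 · 0.7837·0.9823 / [1 − 0.7570]
    = 8.141 · 0.7698 / 0.2430
    = 25.79 m

H_c = 25.79 m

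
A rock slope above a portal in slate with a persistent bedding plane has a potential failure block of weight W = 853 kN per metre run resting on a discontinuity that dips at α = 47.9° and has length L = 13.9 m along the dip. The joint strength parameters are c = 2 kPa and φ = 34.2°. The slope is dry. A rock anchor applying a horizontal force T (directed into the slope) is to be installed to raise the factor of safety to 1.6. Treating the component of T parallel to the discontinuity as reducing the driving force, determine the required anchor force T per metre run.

Resolving forces along and normal to the sliding plane, with the horizontal anchor force T adding T·sinα to the effective normal force and T·cosα acting up the plane against the driving force:
FS = [cL + (W cosα + T sinα) tanφ] / [W sinα − T cosα]
Without the anchor: N' = 571.9 kN/m, driving T_d = 632.9 kN/m, resisting R = 2·13.9 + 571.9·tan34.2° = 416.4 kN/m, FS = 0.66.
Setting FS = 1.6 and solving for T:
1.6·(632.9 − T cos47.9°) = 416.4 + T sin47.9°·tan34.2°
T·(sin47.9°·tan34.2° + 1.6·cos47.9°) = 1.6·632.9 − 416.4
T·(0.7420·0.6796 + 1.6·0.6704) = 1012.6 − 416.4 = 596.2
T·1.5769 = 596.2
T = 378.1 kN/m

T = 378 kN/m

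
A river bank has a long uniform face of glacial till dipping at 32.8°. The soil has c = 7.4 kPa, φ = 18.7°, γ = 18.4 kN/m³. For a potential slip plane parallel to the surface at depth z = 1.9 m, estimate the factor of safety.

For an infinite slope with a slip plane parallel to the surface (no pore pressure): FS = [c + γz cos²β tanφ] / [γz sinβ cosβ].
γz = 18.4·1.9 = 34.96 kN/m²
Numerator = 7.4 + 34.96·cos²32.8°·tan18.7° = 7.4 + 34.96·0.7066·0.3385 = 15.761 kPa
Denominator = 34.96·sin32.8°·cos32.8° = 34.96·0.5417·0.8406 = 15.919 kPa
FS = 15.761 / 15.919 = 0.990

FS = 0.99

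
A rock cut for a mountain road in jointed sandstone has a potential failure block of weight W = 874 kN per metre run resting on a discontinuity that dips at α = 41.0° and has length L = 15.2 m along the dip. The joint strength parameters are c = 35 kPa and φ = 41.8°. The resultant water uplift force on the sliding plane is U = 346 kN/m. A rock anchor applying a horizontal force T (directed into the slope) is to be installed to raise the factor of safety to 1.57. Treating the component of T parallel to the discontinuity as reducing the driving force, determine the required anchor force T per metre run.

T = 50 kN/m

Resolving forces along and normal to the sliding plane, with the horizontal anchor force T adding T·sinα to the effective normal force and T·cosα acting up the plane against the driving force:
FS = [cL + (W cosα − U + T sinα) tanφ] / [W sinα − T cosα]
Without the anchor: N' = 313.6 kN/m, driving T_d = 573.4 kN/m, resisting R = 35·15.2 + 313.6·tan41.8° = 812.4 kN/m, FS = 1.42.
Setting FS = 1.57 and solving for T:
1.57·(573.4 − T cos41.0°) = 812.4 + T sin41.0°·tan41.8°
T·(sin41.0°·tan41.8° + 1.57·cos41.0°) = 1.57·573.4 − 812.4
T·(0.6561·0.8941 + 1.57·0.7547) = 900.2 − 812.4 = 87.8
T·1.7715 = 87.8
T = 49.6 kN/m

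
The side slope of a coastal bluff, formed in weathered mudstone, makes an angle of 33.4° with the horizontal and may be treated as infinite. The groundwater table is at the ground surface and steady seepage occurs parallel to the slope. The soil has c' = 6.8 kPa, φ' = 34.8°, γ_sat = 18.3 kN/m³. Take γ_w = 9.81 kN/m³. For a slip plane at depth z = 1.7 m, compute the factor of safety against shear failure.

With seepage parallel to the slope and the water table at the surface, the effective normal stress on the slip plane uses the buoyant unit weight γ' = γ_sat − γ_w while the driving shear stress uses γ_sat:
FS = [c' + γ' z cos²β tanφ'] / [γ_sat z sinβ cosβ]
γ' = 18.3 − 9.81 = 8.49 kN/m³
Numerator = 6.8 + 8.49·1.7·cos²33.4°·tan34.8° = 6.8 + 8.49·1.7·0.6970·0.6950 = 13.791 kPa
Denominator = 18.3·1.7·sin33.4°·cos33.4° = 18.3·1.7·0.5505·0.8348 = 14.297 kPa
FS = 13.791 / 14.297 = 0.965

FS = 0.96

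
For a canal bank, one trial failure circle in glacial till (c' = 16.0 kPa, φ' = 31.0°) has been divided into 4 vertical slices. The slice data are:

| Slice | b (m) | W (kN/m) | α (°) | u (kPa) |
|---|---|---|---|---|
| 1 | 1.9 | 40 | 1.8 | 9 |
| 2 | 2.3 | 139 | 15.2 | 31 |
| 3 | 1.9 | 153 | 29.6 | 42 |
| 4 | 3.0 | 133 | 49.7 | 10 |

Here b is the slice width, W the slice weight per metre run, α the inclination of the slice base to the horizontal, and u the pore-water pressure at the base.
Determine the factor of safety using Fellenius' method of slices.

Ordinary method of slices: FS = Σ[c'·Δl_i + (W_i cosα_i − u_i·Δl_i)·tanφ'] / Σ W_i sinα_i, with Δl_i = b_i / cosα_i.
Slice 1: Δl = 1.9/cos1.8° = 1.901 m; N'_1 = 40·cos1.8° − 9·1.901 = 22.9; c'Δl = 30.42; W sinα = 1.3
Slice 2: Δl = 2.3/cos15.2° = 2.383 m; N'_2 = 139·cos15.2° − 31·2.383 = 60.3; c'Δl = 38.13; W sinα = 36.4
Slice 3: Δl = 1.9/cos29.6° = 2.185 m; N'_3 = 153·cos29.6° − 42·2.185 = 41.3; c'Δl = 34.96; W sinα = 75.6
Slice 4: Δl = 3.0/cos49.7° = 4.638 m; N'_4 = 133·cos49.7° − 10·4.638 = 39.6; c'Δl = 74.21; W sinα = 101.4
Σc'Δl = 177.7 kN/m; ΣN' = 164.0 kN/m; ΣW sinα = 214.7 kN/m
Resisting = 177.7 + 164.0·tan31.0° = 177.7 + 98.6 = 276.3 kN/m
FS = 276.3 / 214.7 = 1.287

FS = 1.29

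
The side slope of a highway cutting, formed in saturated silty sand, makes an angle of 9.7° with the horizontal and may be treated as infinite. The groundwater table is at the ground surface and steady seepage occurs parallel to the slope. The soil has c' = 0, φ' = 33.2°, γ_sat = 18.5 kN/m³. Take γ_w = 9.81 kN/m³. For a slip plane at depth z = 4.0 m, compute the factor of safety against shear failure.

With seepage parallel to the slope and the water table at the surface, the effective normal stress on the slip plane uses the buoyant unit weight γ' = γ_sat − γ_w while the driving shear stress uses γ_sat:
FS = [c' + γ' z cos²β tanφ'] / [γ_sat z sinβ cosβ]
(For c' = 0 this reduces to FS = (γ'/γ_sat)·tanφ'/tanβ.)
γ' = 18.5 − 9.81 = 8.69 kN/m³
Numerator = 0.0 + 8.69·4.0·cos²9.7°·tan33.2° = 0.0 + 8.69·4.0·0.9716·0.6544 = 22.101 kPa
Denominator = 18.5·4.0·sin9.7°·cos9.7° = 18.5·4.0·0.1685·0.9857 = 12.290 kPa
FS = 22.101 / 12.290 = 1.798

FS = 1.80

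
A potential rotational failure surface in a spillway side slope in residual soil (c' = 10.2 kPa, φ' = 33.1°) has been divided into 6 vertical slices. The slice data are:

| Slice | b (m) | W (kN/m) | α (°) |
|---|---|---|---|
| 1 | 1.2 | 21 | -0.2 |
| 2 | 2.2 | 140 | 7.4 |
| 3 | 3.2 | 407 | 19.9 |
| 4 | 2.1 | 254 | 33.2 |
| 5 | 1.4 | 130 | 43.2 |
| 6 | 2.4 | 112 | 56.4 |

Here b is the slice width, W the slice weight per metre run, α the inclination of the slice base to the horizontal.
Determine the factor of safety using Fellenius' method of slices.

FS = 1.58

Ordinary method of slices: FS = Σ[c'·Δl_i + (W_i cosα_i)·tanφ'] / Σ W_i sinα_i, with Δl_i = b_i / cosα_i.
Slice 1: Δl = 1.2/cos(-0.2°) = 1.200 m; N'_1 = 21·cos(-0.2°) = 21.0; c'Δl = 12.24; W sinα = -0.1
Slice 2: Δl = 2.2/cos7.4° = 2.218 m; N'_2 = 140·cos7.4° = 138.8; c'Δl = 22.63; W sinα = 18.0
Slice 3: Δl = 3.2/cos19.9° = 3.403 m; N'_3 = 407·cos19.9° = 382.7; c'Δl = 34.71; W sinα = 138.5
Slice 4: Δl = 2.1/cos33.2° = 2.510 m; N'_4 = 254·cos33.2° = 212.5; c'Δl = 25.60; W sinα = 139.1
Slice 5: Δl = 1.4/cos43.2° = 1.921 m; N'_5 = 130·cos43.2° = 94.8; c'Δl = 19.59; W sinα = 89.0
Slice 6: Δl = 2.4/cos56.4° = 4.337 m; N'_6 = 112·cos56.4° = 62.0; c'Δl = 44.24; W sinα = 93.3
Σc'Δl = 159.0 kN/m; ΣN' = 911.8 kN/m; ΣW sinα = 477.9 kN/m
Resisting = 159.0 + 911.8·tan33.1° = 159.0 + 594.4 = 753.4 kN/m
FS = 753.4 / 477.9 = 1.577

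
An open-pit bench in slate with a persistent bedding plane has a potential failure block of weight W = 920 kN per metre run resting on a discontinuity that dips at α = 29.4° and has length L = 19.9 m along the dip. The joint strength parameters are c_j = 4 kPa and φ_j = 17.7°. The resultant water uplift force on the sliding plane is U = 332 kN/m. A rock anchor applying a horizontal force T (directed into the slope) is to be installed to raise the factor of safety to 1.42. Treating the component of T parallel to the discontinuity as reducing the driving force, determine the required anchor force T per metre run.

Resolving forces along and normal to the sliding plane, with the horizontal anchor force T adding T·sinα to the effective normal force and T·cosα acting up the plane against the driving force:
FS = [c_jL + (W cosα − U + T sinα) tanφ_j] / [W sinα − T cosα]
Without the anchor: N' = 469.5 kN/m, driving T_d = 451.6 kN/m, resisting R = 4·19.9 + 469.5·tan17.7° = 229.4 kN/m, FS = 0.51.
Setting FS = 1.42 and solving for T:
1.42·(451.6 − T cos29.4°) = 229.4 + T sin29.4°·tan17.7°
T·(sin29.4°·tan17.7° + 1.42·cos29.4°) = 1.42·451.6 − 229.4
T·(0.4909·0.3191 + 1.42·0.8712) = 641.3 − 229.4 = 411.9
T·1.3938 = 411.9
T = 295.5 kN/m

T = 296 kN/m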